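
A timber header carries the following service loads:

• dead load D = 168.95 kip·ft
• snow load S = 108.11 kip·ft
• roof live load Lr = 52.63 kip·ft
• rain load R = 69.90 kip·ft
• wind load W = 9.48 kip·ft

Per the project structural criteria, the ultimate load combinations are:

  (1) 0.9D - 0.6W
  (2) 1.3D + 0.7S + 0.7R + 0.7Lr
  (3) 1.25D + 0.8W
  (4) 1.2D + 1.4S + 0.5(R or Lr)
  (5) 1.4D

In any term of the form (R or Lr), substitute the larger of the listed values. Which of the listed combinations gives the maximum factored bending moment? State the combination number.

Combination 4

(R or Lr) → R = 69.90 kip·ft.
(1) 0.9(168.95) - 0.6(9.48) = 152.06 - 5.69 = 146.37
(2) 1.3(168.95) + 0.7(108.11) + 0.7(69.90) + 0.7(52.63) = 381.08
(3) 1.25(168.95) + 0.8(9.48) = 211.19 + 7.58 = 218.77
(4) 1.2(168.95) + 1.4(108.11) + 0.5(69.90) = 202.74 + 151.35 + 34.95 = 389.04
(5) 1.4(168.95) = 236.53
The largest value is 389.04 kip·ft from combination 4.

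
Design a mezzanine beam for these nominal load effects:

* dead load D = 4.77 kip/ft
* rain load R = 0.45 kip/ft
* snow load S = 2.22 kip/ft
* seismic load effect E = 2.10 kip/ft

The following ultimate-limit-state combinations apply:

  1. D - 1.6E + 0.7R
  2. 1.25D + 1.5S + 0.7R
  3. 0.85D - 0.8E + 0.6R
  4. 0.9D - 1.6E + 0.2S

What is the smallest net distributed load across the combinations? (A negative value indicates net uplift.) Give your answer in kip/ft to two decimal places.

1.38 kip/ft

1. 1.0(4.77) - 1.6(2.10) + 0.7(0.45) = 1.73
2. 1.25(4.77) + 1.5(2.22) + 0.7(0.45) = 9.61
3. 0.85(4.77) - 0.8(2.10) + 0.6(0.45) = 2.64
4. 0.9(4.77) - 1.6(2.10) + 0.2(2.22) = 1.38
Combination 4 gives the minimum: 1.38 kip/ft.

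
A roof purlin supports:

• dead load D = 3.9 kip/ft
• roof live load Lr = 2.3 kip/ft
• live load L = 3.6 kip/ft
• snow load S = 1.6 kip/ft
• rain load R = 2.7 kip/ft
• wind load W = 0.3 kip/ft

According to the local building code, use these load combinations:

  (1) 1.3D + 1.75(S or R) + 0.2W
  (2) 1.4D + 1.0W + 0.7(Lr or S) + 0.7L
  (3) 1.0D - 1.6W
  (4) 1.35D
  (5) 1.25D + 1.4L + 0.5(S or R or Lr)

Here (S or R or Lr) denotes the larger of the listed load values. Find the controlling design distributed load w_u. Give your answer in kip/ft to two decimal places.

11.27 kip/ft

(S or R) → R = 2.7 kip/ft; (Lr or S) → Lr = 2.3 kip/ft; (S or R or Lr) → R = 2.7 kip/ft.
(1) 1.3(3.9) + 1.75(2.7) + 0.2(0.3) = 5.07 + 4.73 + 0.06 = 9.86
(2) 1.4(3.9) + 1.0(0.3) + 0.7(2.3) + 0.7(3.6) = 5.46 + 0.30 + 1.61 + 2.52 = 9.89
(3) 1.0(3.9) - 1.6(0.3) = 3.90 - 0.48 = 3.42
(4) 1.35(3.9) = 5.27
(5) 1.25(3.9) + 1.4(3.6) + 0.5(2.7) = 4.88 + 5.04 + 1.35 = 11.27
Maximum is from combination 5.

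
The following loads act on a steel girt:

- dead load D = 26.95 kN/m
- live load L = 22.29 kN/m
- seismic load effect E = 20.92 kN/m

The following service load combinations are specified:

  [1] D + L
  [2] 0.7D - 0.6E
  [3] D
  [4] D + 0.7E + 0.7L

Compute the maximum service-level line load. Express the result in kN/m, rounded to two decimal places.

57.20 kN/m

[1] 1.0(26.95) + 1.0(22.29) = 26.95 + 22.29 = 49.24
[2] 0.7(26.95) - 0.6(20.92) = 6.31
[3] 1.0(26.95) = 26.95
[4] 1.0(26.95) + 0.7(20.92) + 0.7(22.29) = 57.20
Maximum is from combination 4.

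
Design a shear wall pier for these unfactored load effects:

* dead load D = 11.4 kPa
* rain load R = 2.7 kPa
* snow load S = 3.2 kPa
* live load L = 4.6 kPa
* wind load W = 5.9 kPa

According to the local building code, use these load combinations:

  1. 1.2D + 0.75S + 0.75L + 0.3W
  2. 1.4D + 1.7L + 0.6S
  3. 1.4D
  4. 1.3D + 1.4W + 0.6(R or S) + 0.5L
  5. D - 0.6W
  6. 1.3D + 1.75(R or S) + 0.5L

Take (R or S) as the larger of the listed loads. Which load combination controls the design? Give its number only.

(R or S) → S = 3.2 kPa.
1. 1.2(11.4) + 0.75(3.2) + 0.75(4.6) + 0.3(5.9) = 13.68 + 2.40 + 3.45 + 1.77 = 21.30
2. 1.4(11.4) + 1.7(4.6) + 0.6(3.2) = 15.96 + 7.82 + 1.92 = 25.70
3. 1.4(11.4) = 15.96
4. 1.3(11.4) + 1.4(5.9) + 0.6(3.2) + 0.5(4.6) = 14.82 + 8.26 + 1.92 + 2.30 = 27.30
5. 1.0(11.4) - 0.6(5.9) = 11.40 - 3.54 = 7.86
6. 1.3(11.4) + 1.75(3.2) + 0.5(4.6) = 14.82 + 5.60 + 2.30 = 22.72
The largest value is 27.30 kPa from combination 4.

Combination 4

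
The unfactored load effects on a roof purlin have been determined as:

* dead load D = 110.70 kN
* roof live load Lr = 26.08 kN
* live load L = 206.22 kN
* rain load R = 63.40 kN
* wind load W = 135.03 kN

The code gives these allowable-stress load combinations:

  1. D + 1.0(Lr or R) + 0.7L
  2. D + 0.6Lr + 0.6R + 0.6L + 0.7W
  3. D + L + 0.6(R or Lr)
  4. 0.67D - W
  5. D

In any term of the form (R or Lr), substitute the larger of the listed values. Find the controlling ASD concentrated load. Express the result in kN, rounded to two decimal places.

382.64 kN

(Lr or R) → R = 63.40 kN; (R or Lr) → R = 63.40 kN.
1. 1.0(110.70) + 1.0(63.40) + 0.7(206.22) = 318.45
2. 1.0(110.70) + 0.6(26.08) + 0.6(63.40) + 0.6(206.22) + 0.7(135.03) = 382.64
3. 1.0(110.70) + 1.0(206.22) + 0.6(63.40) = 354.96
4. 0.67(110.70) - 1.0(135.03) = -60.86
5. 1.0(110.70) = 110.70
The controlling combination is 2, giving 382.64 kN.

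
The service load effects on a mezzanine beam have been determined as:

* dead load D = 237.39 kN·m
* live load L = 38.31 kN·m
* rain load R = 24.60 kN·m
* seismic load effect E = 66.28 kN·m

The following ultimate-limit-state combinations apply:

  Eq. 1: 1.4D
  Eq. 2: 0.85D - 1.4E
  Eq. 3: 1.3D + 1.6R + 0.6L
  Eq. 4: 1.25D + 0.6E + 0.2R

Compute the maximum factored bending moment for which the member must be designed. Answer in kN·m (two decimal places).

370.95 kN·m

Eq. 1: 1.4(237.39) = 332.35
Eq. 2: 0.85(237.39) - 1.4(66.28) = 201.78 - 92.79 = 108.99
Eq. 3: 1.3(237.39) + 1.6(24.60) + 0.6(38.31) = 370.95
Eq. 4: 1.25(237.39) + 0.6(66.28) + 0.2(24.60) = 296.74 + 39.77 + 4.92 = 341.43
Maximum is from combination 3.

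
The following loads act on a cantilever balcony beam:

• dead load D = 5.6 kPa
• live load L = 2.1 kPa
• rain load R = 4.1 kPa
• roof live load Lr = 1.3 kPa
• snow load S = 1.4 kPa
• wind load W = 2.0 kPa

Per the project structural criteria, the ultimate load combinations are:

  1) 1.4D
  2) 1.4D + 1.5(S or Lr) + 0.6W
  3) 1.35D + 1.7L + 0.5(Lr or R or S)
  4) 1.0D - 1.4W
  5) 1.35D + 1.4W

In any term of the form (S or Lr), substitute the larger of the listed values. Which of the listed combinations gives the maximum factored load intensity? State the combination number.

Combination 3

(S or Lr) → S = 1.4 kPa; (Lr or R or S) → R = 4.1 kPa.
1) 1.4(5.6) = 7.84
2) 1.4(5.6) + 1.5(1.4) + 0.6(2.0) = 7.84 + 2.10 + 1.20 = 11.14
3) 1.35(5.6) + 1.7(2.1) + 0.5(4.1) = 7.56 + 3.57 + 2.05 = 13.18
4) 1.0(5.6) - 1.4(2.0) = 5.60 - 2.80 = 2.80
5) 1.35(5.6) + 1.4(2.0) = 7.56 + 2.80 = 10.36
The largest value is 13.18 kPa from combination 3.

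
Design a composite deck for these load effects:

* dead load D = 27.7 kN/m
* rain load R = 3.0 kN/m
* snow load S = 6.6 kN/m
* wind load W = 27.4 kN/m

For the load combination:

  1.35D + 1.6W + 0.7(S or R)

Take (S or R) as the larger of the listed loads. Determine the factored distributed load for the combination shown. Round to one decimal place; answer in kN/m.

85.9 kN/m

(S or R) → S = 6.6 kN/m.
1.35(27.7) + 1.6(27.4) + 0.7(6.6) = 85.9
w_u = 85.9 kN/m.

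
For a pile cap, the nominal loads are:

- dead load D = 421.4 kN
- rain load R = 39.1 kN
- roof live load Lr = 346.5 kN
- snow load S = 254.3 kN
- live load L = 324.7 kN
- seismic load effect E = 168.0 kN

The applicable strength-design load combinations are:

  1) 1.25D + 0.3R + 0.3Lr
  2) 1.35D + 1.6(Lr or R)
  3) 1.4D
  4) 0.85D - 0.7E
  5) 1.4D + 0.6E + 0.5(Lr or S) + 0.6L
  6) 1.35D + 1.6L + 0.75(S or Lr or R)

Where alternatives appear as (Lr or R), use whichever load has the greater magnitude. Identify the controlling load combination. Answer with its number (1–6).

Combination 6

(Lr or R) → Lr = 346.5 kN; (Lr or S) → Lr = 346.5 kN; (S or Lr or R) → Lr = 346.5 kN.
1) 1.25(421.4) + 0.3(39.1) + 0.3(346.5) = 642.4
2) 1.35(421.4) + 1.6(346.5) = 1123.3
3) 1.4(421.4) = 590.0
4) 0.85(421.4) - 0.7(168.0) = 240.6
5) 1.4(421.4) + 0.6(168.0) + 0.5(346.5) + 0.6(324.7) = 1058.8
6) 1.35(421.4) + 1.6(324.7) + 0.75(346.5) = 1348.3
The largest value is 1348.3 kN from combination 6.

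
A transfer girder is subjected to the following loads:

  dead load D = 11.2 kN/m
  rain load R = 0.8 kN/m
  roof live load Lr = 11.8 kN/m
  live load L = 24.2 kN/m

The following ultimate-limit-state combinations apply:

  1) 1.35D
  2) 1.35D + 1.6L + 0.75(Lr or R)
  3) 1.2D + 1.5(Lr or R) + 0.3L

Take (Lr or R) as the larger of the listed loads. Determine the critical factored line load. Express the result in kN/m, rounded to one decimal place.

62.7 kN/m

(Lr or R) → Lr = 11.8 kN/m.
1) 1.35(11.2) = 15.1
2) 1.35(11.2) + 1.6(24.2) + 0.75(11.8) = 15.1 + 38.7 + 8.9 = 62.7
3) 1.2(11.2) + 1.5(11.8) + 0.3(24.2) = 13.4 + 17.7 + 7.3 = 38.4
Maximum is from combination 2.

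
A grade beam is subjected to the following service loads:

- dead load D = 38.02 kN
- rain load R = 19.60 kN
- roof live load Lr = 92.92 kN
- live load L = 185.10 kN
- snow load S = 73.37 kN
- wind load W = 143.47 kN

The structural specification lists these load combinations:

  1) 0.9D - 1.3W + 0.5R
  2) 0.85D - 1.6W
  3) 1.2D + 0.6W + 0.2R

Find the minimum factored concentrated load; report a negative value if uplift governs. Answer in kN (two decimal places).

1) 0.9(38.02) - 1.3(143.47) + 0.5(19.60) = 34.22 - 186.51 + 9.80 = -142.49
2) 0.85(38.02) - 1.6(143.47) = -197.24
3) 1.2(38.02) + 0.6(143.47) + 0.2(19.60) = 135.63
Combination 2 gives the minimum: -197.24 kN.

-197.24 kN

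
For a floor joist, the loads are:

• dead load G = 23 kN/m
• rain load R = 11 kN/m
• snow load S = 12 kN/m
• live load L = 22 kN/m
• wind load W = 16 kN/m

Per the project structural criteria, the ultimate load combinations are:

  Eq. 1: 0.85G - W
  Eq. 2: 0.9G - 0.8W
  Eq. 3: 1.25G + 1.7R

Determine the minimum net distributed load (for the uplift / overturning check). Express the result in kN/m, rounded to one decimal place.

3.6 kN/m

Eq. 1: 0.85(23) - 1.0(16) = 19.6 - 16.0 = 3.6
Eq. 2: 0.9(23) - 0.8(16) = 20.7 - 12.8 = 7.9
Eq. 3: 1.25(23) + 1.7(11) = 28.8 + 18.7 = 47.5
Combination 1 gives the minimum: 3.6 kN/m.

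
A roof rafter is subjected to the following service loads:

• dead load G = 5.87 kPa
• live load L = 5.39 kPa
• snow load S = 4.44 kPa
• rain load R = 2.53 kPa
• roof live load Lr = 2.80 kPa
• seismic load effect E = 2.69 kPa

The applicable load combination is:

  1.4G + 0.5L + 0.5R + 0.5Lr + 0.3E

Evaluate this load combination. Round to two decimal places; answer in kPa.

1.4(5.87) + 0.5(5.39) + 0.5(2.53) + 0.5(2.80) + 0.3(2.69) = 14.39
p_u = 14.39 kPa.

14.39 kPa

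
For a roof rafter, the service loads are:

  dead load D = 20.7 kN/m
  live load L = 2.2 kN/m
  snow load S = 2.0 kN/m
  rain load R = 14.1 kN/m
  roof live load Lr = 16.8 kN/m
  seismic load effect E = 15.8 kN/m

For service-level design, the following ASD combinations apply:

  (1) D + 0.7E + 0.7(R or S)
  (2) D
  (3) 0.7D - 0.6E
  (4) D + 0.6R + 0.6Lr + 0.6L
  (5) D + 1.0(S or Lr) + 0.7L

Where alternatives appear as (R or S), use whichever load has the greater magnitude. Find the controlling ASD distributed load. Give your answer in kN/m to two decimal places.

41.63 kN/m

(R or S) → R = 14.1 kN/m; (S or Lr) → Lr = 16.8 kN/m.
(1) 1.0(20.7) + 0.7(15.8) + 0.7(14.1) = 41.63
(2) 1.0(20.7) = 20.70
(3) 0.7(20.7) - 0.6(15.8) = 5.01
(4) 1.0(20.7) + 0.6(14.1) + 0.6(16.8) + 0.6(2.2) = 40.56
(5) 1.0(20.7) + 1.0(16.8) + 0.7(2.2) = 39.04
The controlling combination is 1, giving 41.63 kN/m.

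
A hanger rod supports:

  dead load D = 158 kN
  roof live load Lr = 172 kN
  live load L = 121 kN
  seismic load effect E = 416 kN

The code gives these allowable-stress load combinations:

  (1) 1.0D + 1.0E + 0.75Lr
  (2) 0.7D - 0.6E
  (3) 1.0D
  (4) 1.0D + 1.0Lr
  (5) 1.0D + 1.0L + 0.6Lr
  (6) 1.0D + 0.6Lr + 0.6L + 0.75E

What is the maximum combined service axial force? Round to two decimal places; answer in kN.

(1) 1.0(158) + 1.0(416) + 0.75(172) = 703.00
(2) 0.7(158) - 0.6(416) = -139.00
(3) 1.0(158) = 158.00
(4) 1.0(158) + 1.0(172) = 330.00
(5) 1.0(158) + 1.0(121) + 0.6(172) = 382.20
(6) 1.0(158) + 0.6(172) + 0.6(121) + 0.75(416) = 645.80
The controlling combination is 1, giving 703.00 kN.

703.00 kN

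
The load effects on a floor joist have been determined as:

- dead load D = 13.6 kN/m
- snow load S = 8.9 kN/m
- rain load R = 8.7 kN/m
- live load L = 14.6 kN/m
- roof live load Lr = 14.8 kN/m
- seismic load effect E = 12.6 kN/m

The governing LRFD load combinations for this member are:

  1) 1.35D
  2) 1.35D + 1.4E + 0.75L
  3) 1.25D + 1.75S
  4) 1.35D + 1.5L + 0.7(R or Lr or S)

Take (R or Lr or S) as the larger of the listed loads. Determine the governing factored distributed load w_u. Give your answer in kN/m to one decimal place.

50.6 kN/m

(R or Lr or S) → Lr = 14.8 kN/m.
1) 1.35(13.6) = 18.4
2) 1.35(13.6) + 1.4(12.6) + 0.75(14.6) = 18.4 + 17.6 + 11.0 = 47.0
3) 1.25(13.6) + 1.75(8.9) = 17.0 + 15.6 = 32.6
4) 1.35(13.6) + 1.5(14.6) + 0.7(14.8) = 50.6
Combination 4 governs: w_u = 50.6 kN/m.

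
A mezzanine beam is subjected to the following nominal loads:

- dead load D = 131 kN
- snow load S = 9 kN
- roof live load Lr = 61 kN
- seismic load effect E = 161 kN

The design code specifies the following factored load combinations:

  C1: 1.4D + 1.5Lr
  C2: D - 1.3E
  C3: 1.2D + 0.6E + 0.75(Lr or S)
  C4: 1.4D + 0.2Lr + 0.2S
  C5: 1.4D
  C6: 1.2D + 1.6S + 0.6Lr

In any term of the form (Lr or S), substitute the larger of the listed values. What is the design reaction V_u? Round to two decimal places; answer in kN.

(Lr or S) → Lr = 61 kN.
C1: 1.4(131) + 1.5(61) = 274.90
C2: 1.0(131) - 1.3(161) = -78.30
C3: 1.2(131) + 0.6(161) + 0.75(61) = 299.55
C4: 1.4(131) + 0.2(61) + 0.2(9) = 197.40
C5: 1.4(131) = 183.40
C6: 1.2(131) + 1.6(9) + 0.6(61) = 208.20
Combination 3 governs: V_u = 299.55 kN.

299.55 kN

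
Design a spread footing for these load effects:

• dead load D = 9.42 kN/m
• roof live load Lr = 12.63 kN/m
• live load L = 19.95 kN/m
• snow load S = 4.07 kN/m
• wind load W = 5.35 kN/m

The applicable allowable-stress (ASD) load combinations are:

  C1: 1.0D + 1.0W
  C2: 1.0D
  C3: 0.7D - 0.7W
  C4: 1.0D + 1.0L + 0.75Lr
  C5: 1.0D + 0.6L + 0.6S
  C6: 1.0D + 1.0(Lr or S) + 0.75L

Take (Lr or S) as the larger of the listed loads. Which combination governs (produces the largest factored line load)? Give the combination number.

Combination 4

(Lr or S) → Lr = 12.63 kN/m.
C1: 1.0(9.42) + 1.0(5.35) = 9.42 + 5.35 = 14.77
C2: 1.0(9.42) = 9.42
C3: 0.7(9.42) - 0.7(5.35) = 2.85
C4: 1.0(9.42) + 1.0(19.95) + 0.75(12.63) = 9.42 + 19.95 + 9.47 = 38.84
C5: 1.0(9.42) + 0.6(19.95) + 0.6(4.07) = 9.42 + 11.97 + 2.44 = 23.83
C6: 1.0(9.42) + 1.0(12.63) + 0.75(19.95) = 9.42 + 12.63 + 14.96 = 37.01
The largest value is 38.84 kN/m from combination 4.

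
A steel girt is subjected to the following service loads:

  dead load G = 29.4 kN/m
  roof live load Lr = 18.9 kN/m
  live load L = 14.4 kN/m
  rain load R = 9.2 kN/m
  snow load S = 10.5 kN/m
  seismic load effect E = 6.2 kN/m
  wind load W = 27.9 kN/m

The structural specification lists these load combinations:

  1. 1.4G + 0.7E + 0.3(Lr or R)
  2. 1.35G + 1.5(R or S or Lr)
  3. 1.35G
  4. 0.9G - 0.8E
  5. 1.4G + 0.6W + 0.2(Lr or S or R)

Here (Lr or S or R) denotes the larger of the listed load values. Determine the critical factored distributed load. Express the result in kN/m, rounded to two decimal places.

(Lr or R) → Lr = 18.9 kN/m; (R or S or Lr) → Lr = 18.9 kN/m; (Lr or S or R) → Lr = 18.9 kN/m.
1. 1.4(29.4) + 0.7(6.2) + 0.3(18.9) = 51.17
2. 1.35(29.4) + 1.5(18.9) = 68.04
3. 1.35(29.4) = 39.69
4. 0.9(29.4) - 0.8(6.2) = 21.50
5. 1.4(29.4) + 0.6(27.9) + 0.2(18.9) = 61.68
The controlling combination is 2, giving 68.04 kN/m.

68.04 kN/m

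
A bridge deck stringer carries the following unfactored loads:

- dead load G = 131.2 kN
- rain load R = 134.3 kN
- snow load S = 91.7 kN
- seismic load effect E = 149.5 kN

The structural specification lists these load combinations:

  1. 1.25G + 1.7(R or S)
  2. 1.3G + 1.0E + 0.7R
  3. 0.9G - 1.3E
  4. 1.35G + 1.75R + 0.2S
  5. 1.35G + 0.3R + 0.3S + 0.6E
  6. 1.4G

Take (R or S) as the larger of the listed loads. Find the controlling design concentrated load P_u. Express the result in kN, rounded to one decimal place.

430.5 kN

(R or S) → R = 134.3 kN.
1. 1.25(131.2) + 1.7(134.3) = 164.0 + 228.3 = 392.3
2. 1.3(131.2) + 1.0(149.5) + 0.7(134.3) = 170.6 + 149.5 + 94.0 = 414.1
3. 0.9(131.2) - 1.3(149.5) = 118.1 - 194.4 = -76.3
4. 1.35(131.2) + 1.75(134.3) + 0.2(91.7) = 430.5
5. 1.35(131.2) + 0.3(134.3) + 0.3(91.7) + 0.6(149.5) = 177.1 + 40.3 + 27.5 + 89.7 = 334.6
6. 1.4(131.2) = 183.7
Combination 4 governs: P_u = 430.5 kN.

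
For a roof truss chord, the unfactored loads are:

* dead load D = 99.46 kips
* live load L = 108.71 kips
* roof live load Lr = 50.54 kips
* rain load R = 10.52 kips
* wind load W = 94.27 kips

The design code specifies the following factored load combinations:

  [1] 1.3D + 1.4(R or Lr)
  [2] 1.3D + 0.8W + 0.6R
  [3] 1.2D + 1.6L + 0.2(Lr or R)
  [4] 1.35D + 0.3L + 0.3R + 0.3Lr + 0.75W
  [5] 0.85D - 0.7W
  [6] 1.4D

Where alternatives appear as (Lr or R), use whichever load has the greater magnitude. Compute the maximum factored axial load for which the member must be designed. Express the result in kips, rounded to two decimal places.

303.40 kips

(R or Lr) → Lr = 50.54 kips; (Lr or R) → Lr = 50.54 kips.
[1] 1.3(99.46) + 1.4(50.54) = 200.05
[2] 1.3(99.46) + 0.8(94.27) + 0.6(10.52) = 129.30 + 75.42 + 6.31 = 211.03
[3] 1.2(99.46) + 1.6(108.71) + 0.2(50.54) = 119.35 + 173.94 + 10.11 = 303.40
[4] 1.35(99.46) + 0.3(108.71) + 0.3(10.52) + 0.3(50.54) + 0.75(94.27) = 134.27 + 32.61 + 3.16 + 15.16 + 70.70 = 255.90
[5] 0.85(99.46) - 0.7(94.27) = 84.54 - 65.99 = 18.55
[6] 1.4(99.46) = 139.24
Combination 3 governs: P_u = 303.40 kips.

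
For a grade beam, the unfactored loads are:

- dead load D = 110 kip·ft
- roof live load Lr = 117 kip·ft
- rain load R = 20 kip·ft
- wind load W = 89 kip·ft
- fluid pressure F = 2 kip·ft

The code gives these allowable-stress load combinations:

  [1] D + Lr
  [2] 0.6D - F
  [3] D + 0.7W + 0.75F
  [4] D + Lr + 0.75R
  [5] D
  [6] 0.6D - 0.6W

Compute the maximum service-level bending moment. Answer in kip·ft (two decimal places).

242.00 kip·ft

[1] 1.0(110) + 1.0(117) = 110.00 + 117.00 = 227.00
[2] 0.6(110) - 1.0(2) = 66.00 - 2.00 = 64.00
[3] 1.0(110) + 0.7(89) + 0.75(2) = 110.00 + 62.30 + 1.50 = 173.80
[4] 1.0(110) + 1.0(117) + 0.75(20) = 110.00 + 117.00 + 15.00 = 242.00
[5] 1.0(110) = 110.00
[6] 0.6(110) - 0.6(89) = 66.00 - 53.40 = 12.60
The controlling combination is 4, giving 242.00 kip·ft.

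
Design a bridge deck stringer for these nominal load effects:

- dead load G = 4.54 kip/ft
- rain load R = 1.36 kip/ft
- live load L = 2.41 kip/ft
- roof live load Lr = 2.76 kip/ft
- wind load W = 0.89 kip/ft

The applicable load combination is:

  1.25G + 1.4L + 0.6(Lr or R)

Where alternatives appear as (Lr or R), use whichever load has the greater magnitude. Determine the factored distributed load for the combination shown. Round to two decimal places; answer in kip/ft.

10.71 kip/ft

(Lr or R) → Lr = 2.76 kip/ft.
1.25(4.54) + 1.4(2.41) + 0.6(2.76) = 5.68 + 3.37 + 1.66 = 10.71
w_u = 10.71 kip/ft.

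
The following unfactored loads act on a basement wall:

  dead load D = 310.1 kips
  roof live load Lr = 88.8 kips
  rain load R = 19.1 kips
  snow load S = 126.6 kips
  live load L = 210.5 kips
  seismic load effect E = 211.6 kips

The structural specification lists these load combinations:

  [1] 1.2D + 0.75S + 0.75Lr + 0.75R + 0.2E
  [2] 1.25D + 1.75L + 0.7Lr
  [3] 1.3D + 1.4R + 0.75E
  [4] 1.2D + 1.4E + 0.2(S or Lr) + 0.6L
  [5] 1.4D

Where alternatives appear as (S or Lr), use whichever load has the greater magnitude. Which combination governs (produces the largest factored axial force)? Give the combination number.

Combination 4

(S or Lr) → S = 126.6 kips.
[1] 1.2(310.1) + 0.75(126.6) + 0.75(88.8) + 0.75(19.1) + 0.2(211.6) = 372.1 + 95.0 + 66.6 + 14.3 + 42.3 = 590.3
[2] 1.25(310.1) + 1.75(210.5) + 0.7(88.8) = 387.6 + 368.4 + 62.2 = 818.2
[3] 1.3(310.1) + 1.4(19.1) + 0.75(211.6) = 588.6
[4] 1.2(310.1) + 1.4(211.6) + 0.2(126.6) + 0.6(210.5) = 820.0
[5] 1.4(310.1) = 434.1
The largest value is 820.0 kips from combination 4.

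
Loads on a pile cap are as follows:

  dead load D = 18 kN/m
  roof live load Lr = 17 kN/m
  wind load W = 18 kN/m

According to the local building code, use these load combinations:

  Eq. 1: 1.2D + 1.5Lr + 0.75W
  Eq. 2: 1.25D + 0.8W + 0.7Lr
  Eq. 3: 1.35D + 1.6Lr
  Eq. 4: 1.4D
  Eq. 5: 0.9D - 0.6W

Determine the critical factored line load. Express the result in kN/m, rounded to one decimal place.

60.6 kN/m

Eq. 1: 1.2(18) + 1.5(17) + 0.75(18) = 21.6 + 25.5 + 13.5 = 60.6
Eq. 2: 1.25(18) + 0.8(18) + 0.7(17) = 22.5 + 14.4 + 11.9 = 48.8
Eq. 3: 1.35(18) + 1.6(17) = 24.3 + 27.2 = 51.5
Eq. 4: 1.4(18) = 25.2
Eq. 5: 0.9(18) - 0.6(18) = 16.2 - 10.8 = 5.4
The controlling combination is 1, giving 60.6 kN/m.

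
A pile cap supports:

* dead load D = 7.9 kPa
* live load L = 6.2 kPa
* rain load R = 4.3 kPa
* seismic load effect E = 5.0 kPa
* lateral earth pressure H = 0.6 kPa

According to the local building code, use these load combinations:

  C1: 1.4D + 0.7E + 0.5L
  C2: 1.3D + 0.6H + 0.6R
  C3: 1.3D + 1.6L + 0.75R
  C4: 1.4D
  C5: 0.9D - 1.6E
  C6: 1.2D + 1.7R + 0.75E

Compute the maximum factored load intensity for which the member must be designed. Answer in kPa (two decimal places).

C1: 1.4(7.9) + 0.7(5.0) + 0.5(6.2) = 11.06 + 3.50 + 3.10 = 17.66
C2: 1.3(7.9) + 0.6(0.6) + 0.6(4.3) = 10.27 + 0.36 + 2.58 = 13.21
C3: 1.3(7.9) + 1.6(6.2) + 0.75(4.3) = 10.27 + 9.92 + 3.23 = 23.42
C4: 1.4(7.9) = 11.06
C5: 0.9(7.9) - 1.6(5.0) = 7.11 - 8.00 = -0.89
C6: 1.2(7.9) + 1.7(4.3) + 0.75(5.0) = 9.48 + 7.31 + 3.75 = 20.54
Combination 3 governs: q_u = 23.42 kPa.

23.42 kPa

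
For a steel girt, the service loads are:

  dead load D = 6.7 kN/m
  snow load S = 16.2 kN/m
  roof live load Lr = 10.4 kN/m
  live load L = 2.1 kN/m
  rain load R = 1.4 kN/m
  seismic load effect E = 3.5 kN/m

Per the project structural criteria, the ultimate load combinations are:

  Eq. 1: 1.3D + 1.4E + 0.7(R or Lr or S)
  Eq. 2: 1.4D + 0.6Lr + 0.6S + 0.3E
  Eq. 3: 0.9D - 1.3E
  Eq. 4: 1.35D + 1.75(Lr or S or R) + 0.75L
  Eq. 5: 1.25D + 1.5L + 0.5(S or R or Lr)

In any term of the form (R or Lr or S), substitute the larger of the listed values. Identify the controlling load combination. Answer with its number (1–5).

(R or Lr or S) → S = 16.2 kN/m; (Lr or S or R) → S = 16.2 kN/m; (S or R or Lr) → S = 16.2 kN/m.
Eq. 1: 1.3(6.7) + 1.4(3.5) + 0.7(16.2) = 24.95
Eq. 2: 1.4(6.7) + 0.6(10.4) + 0.6(16.2) + 0.3(3.5) = 26.39
Eq. 3: 0.9(6.7) - 1.3(3.5) = 1.48
Eq. 4: 1.35(6.7) + 1.75(16.2) + 0.75(2.1) = 38.97
Eq. 5: 1.25(6.7) + 1.5(2.1) + 0.5(16.2) = 19.63
The largest value is 38.97 kN/m from combination 4.

Combination 4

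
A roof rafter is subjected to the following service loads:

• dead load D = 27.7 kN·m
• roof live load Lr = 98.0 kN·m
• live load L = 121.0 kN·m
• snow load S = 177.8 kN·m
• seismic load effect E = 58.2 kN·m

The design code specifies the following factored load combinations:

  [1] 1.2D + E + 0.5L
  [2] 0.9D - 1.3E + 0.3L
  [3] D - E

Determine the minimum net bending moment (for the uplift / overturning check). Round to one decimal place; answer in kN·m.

[1] 1.2(27.7) + 1.0(58.2) + 0.5(121.0) = 33.2 + 58.2 + 60.5 = 151.9
[2] 0.9(27.7) - 1.3(58.2) + 0.3(121.0) = -14.4
[3] 1.0(27.7) - 1.0(58.2) = 27.7 - 58.2 = -30.5
Combination 3 gives the minimum: -30.5 kN·m.

-30.5 kN·m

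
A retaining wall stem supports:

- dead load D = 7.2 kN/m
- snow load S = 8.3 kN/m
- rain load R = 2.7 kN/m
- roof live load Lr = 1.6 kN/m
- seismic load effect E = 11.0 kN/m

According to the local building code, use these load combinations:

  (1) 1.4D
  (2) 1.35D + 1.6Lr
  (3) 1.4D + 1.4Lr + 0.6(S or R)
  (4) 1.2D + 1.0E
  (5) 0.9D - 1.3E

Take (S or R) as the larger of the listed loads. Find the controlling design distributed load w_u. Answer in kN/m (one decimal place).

(S or R) → S = 8.3 kN/m.
(1) 1.4(7.2) = 10.1
(2) 1.35(7.2) + 1.6(1.6) = 12.3
(3) 1.4(7.2) + 1.4(1.6) + 0.6(8.3) = 17.3
(4) 1.2(7.2) + 1.0(11.0) = 19.6
(5) 0.9(7.2) - 1.3(11.0) = -7.8
The controlling combination is 4, giving 19.6 kN/m.

19.6 kN/m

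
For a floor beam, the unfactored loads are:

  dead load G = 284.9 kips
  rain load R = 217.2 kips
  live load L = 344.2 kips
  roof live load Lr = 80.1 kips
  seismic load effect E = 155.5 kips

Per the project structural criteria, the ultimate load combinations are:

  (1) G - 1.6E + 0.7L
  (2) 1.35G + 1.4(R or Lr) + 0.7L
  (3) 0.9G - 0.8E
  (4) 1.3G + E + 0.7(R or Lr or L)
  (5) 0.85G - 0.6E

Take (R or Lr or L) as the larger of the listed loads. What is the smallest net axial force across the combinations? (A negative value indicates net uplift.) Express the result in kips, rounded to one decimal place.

(R or Lr) → R = 217.2 kips; (R or Lr or L) → L = 344.2 kips.
(1) 1.0(284.9) - 1.6(155.5) + 0.7(344.2) = 277.0
(2) 1.35(284.9) + 1.4(217.2) + 0.7(344.2) = 929.6
(3) 0.9(284.9) - 0.8(155.5) = 132.0
(4) 1.3(284.9) + 1.0(155.5) + 0.7(344.2) = 766.8
(5) 0.85(284.9) - 0.6(155.5) = 148.9
Combination 3 gives the minimum: 132.0 kips.

132.0 kips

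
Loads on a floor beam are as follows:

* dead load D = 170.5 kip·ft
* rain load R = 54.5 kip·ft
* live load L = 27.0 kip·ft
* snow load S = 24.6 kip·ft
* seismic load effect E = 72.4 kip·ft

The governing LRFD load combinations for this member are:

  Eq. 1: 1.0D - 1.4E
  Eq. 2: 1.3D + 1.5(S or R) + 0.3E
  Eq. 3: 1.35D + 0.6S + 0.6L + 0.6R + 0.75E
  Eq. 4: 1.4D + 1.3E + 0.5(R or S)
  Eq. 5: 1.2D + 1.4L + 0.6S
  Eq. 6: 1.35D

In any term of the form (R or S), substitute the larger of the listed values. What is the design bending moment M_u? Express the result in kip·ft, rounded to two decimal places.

(S or R) → R = 54.5 kip·ft; (R or S) → R = 54.5 kip·ft.
Eq. 1: 1.0(170.5) - 1.4(72.4) = 69.14
Eq. 2: 1.3(170.5) + 1.5(54.5) + 0.3(72.4) = 325.12
Eq. 3: 1.35(170.5) + 0.6(24.6) + 0.6(27.0) + 0.6(54.5) + 0.75(72.4) = 348.14
Eq. 4: 1.4(170.5) + 1.3(72.4) + 0.5(54.5) = 360.07
Eq. 5: 1.2(170.5) + 1.4(27.0) + 0.6(24.6) = 257.16
Eq. 6: 1.35(170.5) = 230.18
The controlling combination is 4, giving 360.07 kip·ft.

360.07 kip·ft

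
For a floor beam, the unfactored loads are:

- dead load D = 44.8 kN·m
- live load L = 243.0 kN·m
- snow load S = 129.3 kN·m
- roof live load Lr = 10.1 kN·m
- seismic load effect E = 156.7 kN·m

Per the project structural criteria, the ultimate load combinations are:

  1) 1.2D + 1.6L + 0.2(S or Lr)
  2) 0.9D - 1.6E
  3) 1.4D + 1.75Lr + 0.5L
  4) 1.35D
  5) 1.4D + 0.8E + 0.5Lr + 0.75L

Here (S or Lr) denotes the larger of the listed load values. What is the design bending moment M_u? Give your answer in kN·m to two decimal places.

468.42 kN·m

(S or Lr) → S = 129.3 kN·m.
1) 1.2(44.8) + 1.6(243.0) + 0.2(129.3) = 53.76 + 388.80 + 25.86 = 468.42
2) 0.9(44.8) - 1.6(156.7) = 40.32 - 250.72 = -210.40
3) 1.4(44.8) + 1.75(10.1) + 0.5(243.0) = 62.72 + 17.68 + 121.50 = 201.90
4) 1.35(44.8) = 60.48
5) 1.4(44.8) + 0.8(156.7) + 0.5(10.1) + 0.75(243.0) = 62.72 + 125.36 + 5.05 + 182.25 = 375.38
The controlling combination is 1, giving 468.42 kN·m.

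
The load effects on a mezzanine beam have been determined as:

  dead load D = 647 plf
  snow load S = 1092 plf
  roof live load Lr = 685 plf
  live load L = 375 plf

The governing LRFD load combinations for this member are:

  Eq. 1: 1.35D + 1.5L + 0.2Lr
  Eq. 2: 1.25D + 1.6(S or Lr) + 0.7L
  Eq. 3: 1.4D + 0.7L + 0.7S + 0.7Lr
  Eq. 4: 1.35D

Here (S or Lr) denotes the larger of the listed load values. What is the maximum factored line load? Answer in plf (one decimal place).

(S or Lr) → S = 1092 plf.
Eq. 1: 1.35(647) + 1.5(375) + 0.2(685) = 873.5 + 562.5 + 137.0 = 1573.0
Eq. 2: 1.25(647) + 1.6(1092) + 0.7(375) = 808.8 + 1747.2 + 262.5 = 2818.5
Eq. 3: 1.4(647) + 0.7(375) + 0.7(1092) + 0.7(685) = 905.8 + 262.5 + 764.4 + 479.5 = 2412.2
Eq. 4: 1.35(647) = 873.5
Combination 2 governs: w_u = 2818.5 plf.

2818.5 plf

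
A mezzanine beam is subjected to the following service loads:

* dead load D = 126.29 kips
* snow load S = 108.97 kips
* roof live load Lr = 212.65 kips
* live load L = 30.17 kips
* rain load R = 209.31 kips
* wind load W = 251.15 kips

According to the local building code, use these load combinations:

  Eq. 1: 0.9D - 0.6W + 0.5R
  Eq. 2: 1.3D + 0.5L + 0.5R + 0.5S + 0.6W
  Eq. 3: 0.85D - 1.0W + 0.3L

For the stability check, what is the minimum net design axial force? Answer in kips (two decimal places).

Eq. 1: 0.9(126.29) - 0.6(251.15) + 0.5(209.31) = 113.66 - 150.69 + 104.66 = 67.63
Eq. 2: 1.3(126.29) + 0.5(30.17) + 0.5(209.31) + 0.5(108.97) + 0.6(251.15) = 489.09
Eq. 3: 0.85(126.29) - 1.0(251.15) + 0.3(30.17) = 107.35 - 251.15 + 9.05 = -134.75
Combination 3 gives the minimum: -134.75 kips.

-134.75 kips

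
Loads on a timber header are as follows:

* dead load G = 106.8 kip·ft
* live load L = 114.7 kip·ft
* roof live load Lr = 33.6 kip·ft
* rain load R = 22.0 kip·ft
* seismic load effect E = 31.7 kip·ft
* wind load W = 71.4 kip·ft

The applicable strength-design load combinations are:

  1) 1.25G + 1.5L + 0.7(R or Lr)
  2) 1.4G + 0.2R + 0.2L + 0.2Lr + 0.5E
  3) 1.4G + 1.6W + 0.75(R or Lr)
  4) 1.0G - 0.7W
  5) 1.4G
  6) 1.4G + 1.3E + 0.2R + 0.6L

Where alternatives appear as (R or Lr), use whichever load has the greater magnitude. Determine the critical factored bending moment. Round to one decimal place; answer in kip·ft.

(R or Lr) → Lr = 33.6 kip·ft.
1) 1.25(106.8) + 1.5(114.7) + 0.7(33.6) = 329.1
2) 1.4(106.8) + 0.2(22.0) + 0.2(114.7) + 0.2(33.6) + 0.5(31.7) = 199.4
3) 1.4(106.8) + 1.6(71.4) + 0.75(33.6) = 289.0
4) 1.0(106.8) - 0.7(71.4) = 56.8
5) 1.4(106.8) = 149.5
6) 1.4(106.8) + 1.3(31.7) + 0.2(22.0) + 0.6(114.7) = 264.0
Combination 1 governs: M_u = 329.1 kip·ft.

329.1 kip·ft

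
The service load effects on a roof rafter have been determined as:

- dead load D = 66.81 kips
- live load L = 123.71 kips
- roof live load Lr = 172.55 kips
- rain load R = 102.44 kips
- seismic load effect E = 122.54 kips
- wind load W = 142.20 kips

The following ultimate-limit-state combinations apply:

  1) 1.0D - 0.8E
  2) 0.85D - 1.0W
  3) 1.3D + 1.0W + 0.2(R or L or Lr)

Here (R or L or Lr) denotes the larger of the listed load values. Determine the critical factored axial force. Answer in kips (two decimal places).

(R or L or Lr) → Lr = 172.55 kips.
1) 1.0(66.81) - 0.8(122.54) = -31.22
2) 0.85(66.81) - 1.0(142.20) = -85.41
3) 1.3(66.81) + 1.0(142.20) + 0.2(172.55) = 263.56
Maximum is from combination 3.

263.56 kips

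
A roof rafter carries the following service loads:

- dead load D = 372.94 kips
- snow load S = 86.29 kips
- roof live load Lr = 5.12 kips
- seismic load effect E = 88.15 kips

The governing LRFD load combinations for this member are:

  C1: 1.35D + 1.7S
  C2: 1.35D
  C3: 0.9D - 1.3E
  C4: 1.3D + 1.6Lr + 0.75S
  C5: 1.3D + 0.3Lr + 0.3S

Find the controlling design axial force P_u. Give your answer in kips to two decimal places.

C1: 1.35(372.94) + 1.7(86.29) = 503.47 + 146.69 = 650.16
C2: 1.35(372.94) = 503.47
C3: 0.9(372.94) - 1.3(88.15) = 335.65 - 114.60 = 221.05
C4: 1.3(372.94) + 1.6(5.12) + 0.75(86.29) = 484.82 + 8.19 + 64.72 = 557.73
C5: 1.3(372.94) + 0.3(5.12) + 0.3(86.29) = 484.82 + 1.54 + 25.89 = 512.25
The controlling combination is 1, giving 650.16 kips.

650.16 kips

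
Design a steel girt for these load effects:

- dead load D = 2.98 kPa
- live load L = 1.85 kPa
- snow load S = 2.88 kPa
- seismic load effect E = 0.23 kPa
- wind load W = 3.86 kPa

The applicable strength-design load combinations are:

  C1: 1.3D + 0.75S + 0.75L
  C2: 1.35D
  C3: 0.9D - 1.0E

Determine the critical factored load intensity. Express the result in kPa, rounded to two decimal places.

C1: 1.3(2.98) + 0.75(2.88) + 0.75(1.85) = 3.87 + 2.16 + 1.39 = 7.42
C2: 1.35(2.98) = 4.02
C3: 0.9(2.98) - 1.0(0.23) = 2.68 - 0.23 = 2.45
The controlling combination is 1, giving 7.42 kPa.

7.42 kPa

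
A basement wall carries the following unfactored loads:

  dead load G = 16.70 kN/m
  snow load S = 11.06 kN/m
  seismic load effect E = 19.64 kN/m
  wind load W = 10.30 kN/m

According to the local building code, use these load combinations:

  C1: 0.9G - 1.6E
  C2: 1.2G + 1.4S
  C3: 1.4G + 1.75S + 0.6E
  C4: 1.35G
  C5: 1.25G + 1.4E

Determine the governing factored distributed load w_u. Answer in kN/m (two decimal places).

54.52 kN/m

C1: 0.9(16.70) - 1.6(19.64) = 15.03 - 31.42 = -16.39
C2: 1.2(16.70) + 1.4(11.06) = 20.04 + 15.48 = 35.52
C3: 1.4(16.70) + 1.75(11.06) + 0.6(19.64) = 23.38 + 19.36 + 11.78 = 54.52
C4: 1.35(16.70) = 22.55
C5: 1.25(16.70) + 1.4(19.64) = 48.37
Combination 3 governs: w_u = 54.52 kN/m.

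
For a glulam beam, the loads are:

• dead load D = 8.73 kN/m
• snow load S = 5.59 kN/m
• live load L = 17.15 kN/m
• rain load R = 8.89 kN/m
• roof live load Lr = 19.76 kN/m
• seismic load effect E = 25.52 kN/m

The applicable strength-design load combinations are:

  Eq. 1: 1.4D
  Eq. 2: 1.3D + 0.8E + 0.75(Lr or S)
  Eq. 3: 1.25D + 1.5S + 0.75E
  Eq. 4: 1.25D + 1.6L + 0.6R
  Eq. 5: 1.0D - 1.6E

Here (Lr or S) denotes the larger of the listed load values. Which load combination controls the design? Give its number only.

Combination 2

(Lr or S) → Lr = 19.76 kN/m.
Eq. 1: 1.4(8.73) = 12.22
Eq. 2: 1.3(8.73) + 0.8(25.52) + 0.75(19.76) = 11.35 + 20.42 + 14.82 = 46.59
Eq. 3: 1.25(8.73) + 1.5(5.59) + 0.75(25.52) = 10.91 + 8.39 + 19.14 = 38.44
Eq. 4: 1.25(8.73) + 1.6(17.15) + 0.6(8.89) = 43.69
Eq. 5: 1.0(8.73) - 1.6(25.52) = 8.73 - 40.83 = -32.10
The largest value is 46.59 kN/m from combination 2.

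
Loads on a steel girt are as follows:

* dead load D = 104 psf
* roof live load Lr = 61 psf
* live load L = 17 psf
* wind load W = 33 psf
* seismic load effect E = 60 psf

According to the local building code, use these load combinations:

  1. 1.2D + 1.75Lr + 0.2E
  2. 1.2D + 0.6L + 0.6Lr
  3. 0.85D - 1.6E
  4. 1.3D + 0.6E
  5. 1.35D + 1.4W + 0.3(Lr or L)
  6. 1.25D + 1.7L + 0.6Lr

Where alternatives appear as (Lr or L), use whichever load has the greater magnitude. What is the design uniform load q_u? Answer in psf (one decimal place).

(Lr or L) → Lr = 61 psf.
1. 1.2(104) + 1.75(61) + 0.2(60) = 124.8 + 106.8 + 12.0 = 243.6
2. 1.2(104) + 0.6(17) + 0.6(61) = 124.8 + 10.2 + 36.6 = 171.6
3. 0.85(104) - 1.6(60) = 88.4 - 96.0 = -7.6
4. 1.3(104) + 0.6(60) = 135.2 + 36.0 = 171.2
5. 1.35(104) + 1.4(33) + 0.3(61) = 140.4 + 46.2 + 18.3 = 204.9
6. 1.25(104) + 1.7(17) + 0.6(61) = 130.0 + 28.9 + 36.6 = 195.5
The controlling combination is 1, giving 243.6 psf.

243.6 psf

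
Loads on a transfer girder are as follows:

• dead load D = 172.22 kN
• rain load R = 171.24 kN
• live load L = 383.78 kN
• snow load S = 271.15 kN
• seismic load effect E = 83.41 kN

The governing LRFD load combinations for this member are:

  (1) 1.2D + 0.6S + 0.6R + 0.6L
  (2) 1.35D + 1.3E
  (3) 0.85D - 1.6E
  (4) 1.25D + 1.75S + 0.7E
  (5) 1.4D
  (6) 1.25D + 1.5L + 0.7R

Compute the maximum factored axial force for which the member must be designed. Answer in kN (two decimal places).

(1) 1.2(172.22) + 0.6(271.15) + 0.6(171.24) + 0.6(383.78) = 702.37
(2) 1.35(172.22) + 1.3(83.41) = 232.50 + 108.43 = 340.93
(3) 0.85(172.22) - 1.6(83.41) = 146.39 - 133.46 = 12.93
(4) 1.25(172.22) + 1.75(271.15) + 0.7(83.41) = 748.17
(5) 1.4(172.22) = 241.11
(6) 1.25(172.22) + 1.5(383.78) + 0.7(171.24) = 910.81
Maximum is from combination 6.

910.81 kN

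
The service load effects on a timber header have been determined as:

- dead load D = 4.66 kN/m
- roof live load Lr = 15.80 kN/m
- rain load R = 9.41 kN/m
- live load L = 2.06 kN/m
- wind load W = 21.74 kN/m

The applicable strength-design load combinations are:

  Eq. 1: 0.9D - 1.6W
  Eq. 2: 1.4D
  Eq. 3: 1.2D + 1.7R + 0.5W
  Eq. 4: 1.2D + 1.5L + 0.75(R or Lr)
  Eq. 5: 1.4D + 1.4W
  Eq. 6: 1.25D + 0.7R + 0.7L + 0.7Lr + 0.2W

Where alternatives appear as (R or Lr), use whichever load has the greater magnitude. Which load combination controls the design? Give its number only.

Combination 5

(R or Lr) → Lr = 15.80 kN/m.
Eq. 1: 0.9(4.66) - 1.6(21.74) = 4.19 - 34.78 = -30.59
Eq. 2: 1.4(4.66) = 6.52
Eq. 3: 1.2(4.66) + 1.7(9.41) + 0.5(21.74) = 5.59 + 16.00 + 10.87 = 32.46
Eq. 4: 1.2(4.66) + 1.5(2.06) + 0.75(15.80) = 5.59 + 3.09 + 11.85 = 20.53
Eq. 5: 1.4(4.66) + 1.4(21.74) = 6.52 + 30.44 = 36.96
Eq. 6: 1.25(4.66) + 0.7(9.41) + 0.7(2.06) + 0.7(15.80) + 0.2(21.74) = 29.26
The largest value is 36.96 kN/m from combination 5.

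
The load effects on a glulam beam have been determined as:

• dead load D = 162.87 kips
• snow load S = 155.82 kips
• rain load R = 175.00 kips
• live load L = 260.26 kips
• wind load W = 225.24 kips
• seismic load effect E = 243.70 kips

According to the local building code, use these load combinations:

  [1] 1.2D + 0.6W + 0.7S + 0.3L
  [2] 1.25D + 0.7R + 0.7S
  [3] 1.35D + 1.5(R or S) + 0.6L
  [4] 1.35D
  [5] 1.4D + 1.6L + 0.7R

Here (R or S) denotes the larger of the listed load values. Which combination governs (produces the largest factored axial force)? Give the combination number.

(R or S) → R = 175.00 kips.
[1] 1.2(162.87) + 0.6(225.24) + 0.7(155.82) + 0.3(260.26) = 517.74
[2] 1.25(162.87) + 0.7(175.00) + 0.7(155.82) = 435.16
[3] 1.35(162.87) + 1.5(175.00) + 0.6(260.26) = 638.53
[4] 1.35(162.87) = 219.87
[5] 1.4(162.87) + 1.6(260.26) + 0.7(175.00) = 766.93
The largest value is 766.93 kips from combination 5.

Combination 5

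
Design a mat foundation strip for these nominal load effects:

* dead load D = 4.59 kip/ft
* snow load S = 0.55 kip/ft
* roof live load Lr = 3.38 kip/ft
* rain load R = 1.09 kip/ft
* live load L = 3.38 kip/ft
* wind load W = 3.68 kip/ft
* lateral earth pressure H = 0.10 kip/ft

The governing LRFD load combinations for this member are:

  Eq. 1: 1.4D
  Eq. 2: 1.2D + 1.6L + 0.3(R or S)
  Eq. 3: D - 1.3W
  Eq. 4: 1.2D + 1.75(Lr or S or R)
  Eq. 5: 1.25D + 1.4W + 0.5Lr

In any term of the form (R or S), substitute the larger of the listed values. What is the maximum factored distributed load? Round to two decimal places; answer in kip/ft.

12.58 kip/ft

(R or S) → R = 1.09 kip/ft; (Lr or S or R) → Lr = 3.38 kip/ft.
Eq. 1: 1.4(4.59) = 6.43
Eq. 2: 1.2(4.59) + 1.6(3.38) + 0.3(1.09) = 11.24
Eq. 3: 1.0(4.59) - 1.3(3.68) = 4.59 - 4.78 = -0.19
Eq. 4: 1.2(4.59) + 1.75(3.38) = 11.42
Eq. 5: 1.25(4.59) + 1.4(3.68) + 0.5(3.38) = 5.74 + 5.15 + 1.69 = 12.58
The controlling combination is 5, giving 12.58 kip/ft.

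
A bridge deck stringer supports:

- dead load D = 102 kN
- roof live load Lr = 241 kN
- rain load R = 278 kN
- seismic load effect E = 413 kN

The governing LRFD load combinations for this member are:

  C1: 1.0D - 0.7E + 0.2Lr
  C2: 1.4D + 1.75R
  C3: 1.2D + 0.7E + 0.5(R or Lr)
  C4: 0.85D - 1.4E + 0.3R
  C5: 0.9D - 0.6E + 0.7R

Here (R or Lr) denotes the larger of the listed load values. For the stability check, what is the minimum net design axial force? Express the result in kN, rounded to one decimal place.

(R or Lr) → R = 278 kN.
C1: 1.0(102) - 0.7(413) + 0.2(241) = 102.0 - 289.1 + 48.2 = -138.9
C2: 1.4(102) + 1.75(278) = 142.8 + 486.5 = 629.3
C3: 1.2(102) + 0.7(413) + 0.5(278) = 122.4 + 289.1 + 139.0 = 550.5
C4: 0.85(102) - 1.4(413) + 0.3(278) = 86.7 - 578.2 + 83.4 = -408.1
C5: 0.9(102) - 0.6(413) + 0.7(278) = 91.8 - 247.8 + 194.6 = 38.6
Combination 4 gives the minimum: -408.1 kN.

-408.1 kN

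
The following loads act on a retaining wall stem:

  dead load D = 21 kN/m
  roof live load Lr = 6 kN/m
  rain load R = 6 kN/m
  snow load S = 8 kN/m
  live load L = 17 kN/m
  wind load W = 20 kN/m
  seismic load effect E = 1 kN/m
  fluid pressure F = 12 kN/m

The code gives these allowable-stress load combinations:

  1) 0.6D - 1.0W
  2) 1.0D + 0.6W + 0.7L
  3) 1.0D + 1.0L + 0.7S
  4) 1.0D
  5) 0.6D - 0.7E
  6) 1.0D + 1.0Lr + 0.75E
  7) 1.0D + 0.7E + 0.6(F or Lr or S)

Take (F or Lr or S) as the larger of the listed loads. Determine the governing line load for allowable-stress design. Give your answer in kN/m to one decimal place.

44.9 kN/m

(F or Lr or S) → F = 12 kN/m.
1) 0.6(21) - 1.0(20) = -7.4
2) 1.0(21) + 0.6(20) + 0.7(17) = 44.9
3) 1.0(21) + 1.0(17) + 0.7(8) = 43.6
4) 1.0(21) = 21.0
5) 0.6(21) - 0.7(1) = 11.9
6) 1.0(21) + 1.0(6) + 0.75(1) = 27.8
7) 1.0(21) + 0.7(1) + 0.6(12) = 28.9
Maximum is from combination 2.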